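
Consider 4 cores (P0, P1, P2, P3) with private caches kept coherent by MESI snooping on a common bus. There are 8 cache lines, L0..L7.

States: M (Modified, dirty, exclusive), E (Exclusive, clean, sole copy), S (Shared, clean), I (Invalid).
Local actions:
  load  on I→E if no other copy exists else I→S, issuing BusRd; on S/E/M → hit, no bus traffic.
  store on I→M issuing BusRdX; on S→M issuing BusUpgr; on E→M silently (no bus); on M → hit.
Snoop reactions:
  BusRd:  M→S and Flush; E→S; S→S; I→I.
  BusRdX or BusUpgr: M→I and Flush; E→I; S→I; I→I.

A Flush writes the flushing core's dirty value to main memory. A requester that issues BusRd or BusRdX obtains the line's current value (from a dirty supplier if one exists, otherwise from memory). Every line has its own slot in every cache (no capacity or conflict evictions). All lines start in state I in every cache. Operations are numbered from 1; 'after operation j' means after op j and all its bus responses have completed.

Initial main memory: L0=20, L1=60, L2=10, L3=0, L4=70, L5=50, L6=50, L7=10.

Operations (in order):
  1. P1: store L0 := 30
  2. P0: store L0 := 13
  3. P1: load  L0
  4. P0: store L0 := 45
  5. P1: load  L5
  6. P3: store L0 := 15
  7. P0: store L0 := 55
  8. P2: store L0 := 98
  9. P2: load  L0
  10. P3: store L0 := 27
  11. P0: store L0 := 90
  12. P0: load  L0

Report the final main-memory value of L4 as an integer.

memory[L4] = 70

  op1 P1: store L0 := 30 → I/M/I/I on L0; bus BusRdX; mem=20
  op2 P0: store L0 := 13 → M/I/I/I on L0; bus BusRdX Flush; mem=30
  op3 P1: load  L0 → S/S/I/I on L0; bus BusRd Flush; mem=13
  op4 P0: store L0 := 45 → M/I/I/I on L0; bus BusUpgr; mem=13
  op5 P1: load  L5 → I/E/I/I on L5; bus BusRd; mem=50
  op6 P3: store L0 := 15 → I/I/I/M on L0; bus BusRdX Flush; mem=45
  op7 P0: store L0 := 55 → M/I/I/I on L0; bus BusRdX Flush; mem=15
  op8 P2: store L0 := 98 → I/I/M/I on L0; bus BusRdX Flush; mem=55
  op9 P2: load  L0 → I/I/M/I on L0; bus (none); mem=55
  op10 P3: store L0 := 27 → I/I/I/M on L0; bus BusRdX Flush; mem=98
  op11 P0: store L0 := 90 → M/I/I/I on L0; bus BusRdX Flush; mem=27
  op12 P0: load  L0 → M/I/I/I on L0; bus (none); mem=27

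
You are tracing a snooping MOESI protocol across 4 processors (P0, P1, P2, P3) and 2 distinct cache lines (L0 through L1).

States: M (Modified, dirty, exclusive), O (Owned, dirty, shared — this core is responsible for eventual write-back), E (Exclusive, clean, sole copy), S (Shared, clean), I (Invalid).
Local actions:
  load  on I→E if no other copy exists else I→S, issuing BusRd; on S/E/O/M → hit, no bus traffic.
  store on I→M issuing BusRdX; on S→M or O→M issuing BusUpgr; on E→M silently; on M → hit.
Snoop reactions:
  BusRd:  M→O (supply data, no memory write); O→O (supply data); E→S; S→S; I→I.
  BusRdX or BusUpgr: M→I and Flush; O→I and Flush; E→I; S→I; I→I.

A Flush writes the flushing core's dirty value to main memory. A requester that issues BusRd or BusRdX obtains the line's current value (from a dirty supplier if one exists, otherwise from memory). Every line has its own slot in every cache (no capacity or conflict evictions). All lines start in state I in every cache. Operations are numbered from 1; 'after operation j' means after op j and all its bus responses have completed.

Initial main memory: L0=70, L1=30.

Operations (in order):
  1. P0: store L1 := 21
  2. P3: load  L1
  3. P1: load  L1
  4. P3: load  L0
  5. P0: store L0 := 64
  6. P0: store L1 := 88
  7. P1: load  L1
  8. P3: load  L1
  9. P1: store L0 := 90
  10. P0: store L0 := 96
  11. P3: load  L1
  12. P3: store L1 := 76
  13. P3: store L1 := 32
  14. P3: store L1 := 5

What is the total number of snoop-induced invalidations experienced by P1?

1. P0: store L1 := 21  bus=[BusRdX]  L1: P0=M P1=I P2=I P3=I  mem[L1]=30
2. P3: load  L1  bus=[BusRd]  L1: P0=O P1=I P2=I P3=S  mem[L1]=30
3. P1: load  L1  bus=[BusRd]  L1: P0=O P1=S P2=I P3=S  mem[L1]=30
4. P3: load  L0  bus=[BusRd]  L0: P0=I P1=I P2=I P3=E  mem[L0]=70
5. P0: store L0 := 64  bus=[BusRdX]  L0: P0=M P1=I P2=I P3=I  mem[L0]=70
6. P0: store L1 := 88  bus=[BusUpgr]  L1: P0=M P1=I P2=I P3=I  mem[L1]=30
7. P1: load  L1  bus=[BusRd]  L1: P0=O P1=S P2=I P3=I  mem[L1]=30
8. P3: load  L1  bus=[BusRd]  L1: P0=O P1=S P2=I P3=S  mem[L1]=30
9. P1: store L0 := 90  bus=[BusRdX,Flush]  L0: P0=I P1=M P2=I P3=I  mem[L0]=64
10. P0: store L0 := 96  bus=[BusRdX,Flush]  L0: P0=M P1=I P2=I P3=I  mem[L0]=90
11. P3: load  L1  bus=[-]  L1: P0=O P1=S P2=I P3=S  mem[L1]=30
12. P3: store L1 := 76  bus=[BusUpgr,Flush]  L1: P0=I P1=I P2=I P3=M  mem[L1]=88
13. P3: store L1 := 32  bus=[-]  L1: P0=I P1=I P2=I P3=M  mem[L1]=88
14. P3: store L1 := 5  bus=[-]  L1: P0=I P1=I P2=I P3=M  mem[L1]=88

invalidations = 3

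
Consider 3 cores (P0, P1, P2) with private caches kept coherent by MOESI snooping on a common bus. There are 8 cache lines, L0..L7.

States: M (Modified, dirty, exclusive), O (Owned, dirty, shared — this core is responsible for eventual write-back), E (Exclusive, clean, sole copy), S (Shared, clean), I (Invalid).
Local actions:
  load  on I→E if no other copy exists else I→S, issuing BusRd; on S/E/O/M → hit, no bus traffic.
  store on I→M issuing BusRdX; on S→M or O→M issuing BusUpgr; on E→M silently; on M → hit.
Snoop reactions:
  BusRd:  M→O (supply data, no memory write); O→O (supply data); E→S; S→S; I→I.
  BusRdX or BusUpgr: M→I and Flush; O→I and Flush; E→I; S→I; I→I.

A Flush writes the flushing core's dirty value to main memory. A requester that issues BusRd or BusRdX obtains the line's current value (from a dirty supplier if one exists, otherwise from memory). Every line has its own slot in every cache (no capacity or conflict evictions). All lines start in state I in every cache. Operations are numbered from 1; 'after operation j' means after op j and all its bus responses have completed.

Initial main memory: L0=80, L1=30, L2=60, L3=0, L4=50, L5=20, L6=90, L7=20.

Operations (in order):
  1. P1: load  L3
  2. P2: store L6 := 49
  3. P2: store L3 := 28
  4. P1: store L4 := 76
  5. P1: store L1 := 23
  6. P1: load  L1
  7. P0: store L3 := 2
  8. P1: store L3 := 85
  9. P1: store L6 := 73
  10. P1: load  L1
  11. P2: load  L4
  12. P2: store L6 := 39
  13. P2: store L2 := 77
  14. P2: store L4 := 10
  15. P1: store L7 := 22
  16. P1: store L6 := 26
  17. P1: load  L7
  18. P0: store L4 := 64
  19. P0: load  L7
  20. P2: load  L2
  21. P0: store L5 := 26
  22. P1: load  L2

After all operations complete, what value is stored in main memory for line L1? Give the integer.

  op1 P1: load  L3 → I/E/I on L3; bus BusRd; mem=0
  op2 P2: store L6 := 49 → I/I/M on L6; bus BusRdX; mem=90
  op3 P2: store L3 := 28 → I/I/M on L3; bus BusRdX; mem=0
  op4 P1: store L4 := 76 → I/M/I on L4; bus BusRdX; mem=50
  op5 P1: store L1 := 23 → I/M/I on L1; bus BusRdX; mem=30
  op6 P1: load  L1 → I/M/I on L1; bus (none); mem=30
  op7 P0: store L3 := 2 → M/I/I on L3; bus BusRdX Flush; mem=28
  op8 P1: store L3 := 85 → I/M/I on L3; bus BusRdX Flush; mem=2
  op9 P1: store L6 := 73 → I/M/I on L6; bus BusRdX Flush; mem=49
  op10 P1: load  L1 → I/M/I on L1; bus (none); mem=30
  op11 P2: load  L4 → I/O/S on L4; bus BusRd; mem=50
  op12 P2: store L6 := 39 → I/I/M on L6; bus BusRdX Flush; mem=73
  op13 P2: store L2 := 77 → I/I/M on L2; bus BusRdX; mem=60
  op14 P2: store L4 := 10 → I/I/M on L4; bus BusUpgr Flush; mem=76
  op15 P1: store L7 := 22 → I/M/I on L7; bus BusRdX; mem=20
  op16 P1: store L6 := 26 → I/M/I on L6; bus BusRdX Flush; mem=39
  op17 P1: load  L7 → I/M/I on L7; bus (none); mem=20
  op18 P0: store L4 := 64 → M/I/I on L4; bus BusRdX Flush; mem=10
  op19 P0: load  L7 → S/O/I on L7; bus BusRd; mem=20
  op20 P2: load  L2 → I/I/M on L2; bus (none); mem=60
  op21 P0: store L5 := 26 → M/I/I on L5; bus BusRdX; mem=20
  op22 P1: load  L2 → I/S/O on L2; bus BusRd; mem=60

memory[L1] = 30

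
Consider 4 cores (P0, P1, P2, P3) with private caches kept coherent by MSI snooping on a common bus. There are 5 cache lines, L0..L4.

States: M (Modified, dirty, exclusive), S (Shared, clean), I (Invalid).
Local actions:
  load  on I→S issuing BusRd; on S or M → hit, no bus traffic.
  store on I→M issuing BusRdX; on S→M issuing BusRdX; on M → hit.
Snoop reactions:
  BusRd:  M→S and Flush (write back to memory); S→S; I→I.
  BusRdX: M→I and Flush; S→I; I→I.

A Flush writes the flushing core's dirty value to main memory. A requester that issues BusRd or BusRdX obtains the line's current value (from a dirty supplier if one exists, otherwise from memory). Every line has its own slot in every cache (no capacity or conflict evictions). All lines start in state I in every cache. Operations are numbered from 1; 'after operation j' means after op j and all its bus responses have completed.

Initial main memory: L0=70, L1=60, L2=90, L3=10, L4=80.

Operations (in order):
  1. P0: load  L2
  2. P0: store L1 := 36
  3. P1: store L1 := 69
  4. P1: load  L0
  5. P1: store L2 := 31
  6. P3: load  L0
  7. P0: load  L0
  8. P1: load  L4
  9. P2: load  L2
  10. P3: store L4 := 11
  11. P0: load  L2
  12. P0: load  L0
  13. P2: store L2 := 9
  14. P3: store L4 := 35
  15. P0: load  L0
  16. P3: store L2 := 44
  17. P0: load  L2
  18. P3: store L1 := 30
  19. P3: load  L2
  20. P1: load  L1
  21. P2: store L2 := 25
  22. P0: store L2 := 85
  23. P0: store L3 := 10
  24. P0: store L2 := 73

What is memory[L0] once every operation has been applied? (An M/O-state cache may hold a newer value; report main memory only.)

step 1: P0: load  L2  ⟶  SIII  (L2)  txn=BusRd  M[L2]=90
step 2: P0: store L1 := 36  ⟶  MIII  (L1)  txn=BusRdX  M[L1]=60
step 3: P1: store L1 := 69  ⟶  IMII  (L1)  txn=BusRdX+Flush  M[L1]=36
step 4: P1: load  L0  ⟶  ISII  (L0)  txn=BusRd  M[L0]=70
step 5: P1: store L2 := 31  ⟶  IMII  (L2)  txn=BusRdX  M[L2]=90
step 6: P3: load  L0  ⟶  ISIS  (L0)  txn=BusRd  M[L0]=70
step 7: P0: load  L0  ⟶  SSIS  (L0)  txn=BusRd  M[L0]=70
step 8: P1: load  L4  ⟶  ISII  (L4)  txn=BusRd  M[L4]=80
step 9: P2: load  L2  ⟶  ISSI  (L2)  txn=BusRd+Flush  M[L2]=31
step 10: P3: store L4 := 11  ⟶  IIIM  (L4)  txn=BusRdX  M[L4]=80
step 11: P0: load  L2  ⟶  SSSI  (L2)  txn=BusRd  M[L2]=31
step 12: P0: load  L0  ⟶  SSIS  (L0)  txn=∅  M[L0]=70
step 13: P2: store L2 := 9  ⟶  IIMI  (L2)  txn=BusRdX  M[L2]=31
step 14: P3: store L4 := 35  ⟶  IIIM  (L4)  txn=∅  M[L4]=80
step 15: P0: load  L0  ⟶  SSIS  (L0)  txn=∅  M[L0]=70
step 16: P3: store L2 := 44  ⟶  IIIM  (L2)  txn=BusRdX+Flush  M[L2]=9
step 17: P0: load  L2  ⟶  SIIS  (L2)  txn=BusRd+Flush  M[L2]=44
step 18: P3: store L1 := 30  ⟶  IIIM  (L1)  txn=BusRdX+Flush  M[L1]=69
step 19: P3: load  L2  ⟶  SIIS  (L2)  txn=∅  M[L2]=44
step 20: P1: load  L1  ⟶  ISIS  (L1)  txn=BusRd+Flush  M[L1]=30
step 21: P2: store L2 := 25  ⟶  IIMI  (L2)  txn=BusRdX  M[L2]=44
step 22: P0: store L2 := 85  ⟶  MIII  (L2)  txn=BusRdX+Flush  M[L2]=25
step 23: P0: store L3 := 10  ⟶  MIII  (L3)  txn=BusRdX  M[L3]=10
step 24: P0: store L2 := 73  ⟶  MIII  (L2)  txn=∅  M[L2]=25

memory[L0] = 70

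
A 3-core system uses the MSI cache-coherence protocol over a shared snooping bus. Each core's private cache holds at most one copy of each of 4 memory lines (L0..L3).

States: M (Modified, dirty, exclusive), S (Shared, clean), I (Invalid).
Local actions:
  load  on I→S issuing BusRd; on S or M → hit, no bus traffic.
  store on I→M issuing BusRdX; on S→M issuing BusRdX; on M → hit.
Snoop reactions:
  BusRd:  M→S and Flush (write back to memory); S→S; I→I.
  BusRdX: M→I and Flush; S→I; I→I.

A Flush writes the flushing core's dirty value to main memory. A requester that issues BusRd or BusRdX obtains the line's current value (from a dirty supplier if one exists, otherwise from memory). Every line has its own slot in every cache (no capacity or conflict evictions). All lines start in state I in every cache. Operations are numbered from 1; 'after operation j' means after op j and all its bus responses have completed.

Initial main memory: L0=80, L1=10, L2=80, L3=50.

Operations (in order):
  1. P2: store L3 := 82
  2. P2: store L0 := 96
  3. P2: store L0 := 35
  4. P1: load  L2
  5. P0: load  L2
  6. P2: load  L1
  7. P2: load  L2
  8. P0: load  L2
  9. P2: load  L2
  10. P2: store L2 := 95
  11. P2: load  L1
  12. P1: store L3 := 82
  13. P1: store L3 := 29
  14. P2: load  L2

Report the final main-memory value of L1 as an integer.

1. P2: store L3 := 82  bus=[BusRdX]  L3: P0=I P1=I P2=M  mem[L3]=50
2. P2: store L0 := 96  bus=[BusRdX]  L0: P0=I P1=I P2=M  mem[L0]=80
3. P2: store L0 := 35  bus=[-]  L0: P0=I P1=I P2=M  mem[L0]=80
4. P1: load  L2  bus=[BusRd]  L2: P0=I P1=S P2=I  mem[L2]=80
5. P0: load  L2  bus=[BusRd]  L2: P0=S P1=S P2=I  mem[L2]=80
6. P2: load  L1  bus=[BusRd]  L1: P0=I P1=I P2=S  mem[L1]=10
7. P2: load  L2  bus=[BusRd]  L2: P0=S P1=S P2=S  mem[L2]=80
8. P0: load  L2  bus=[-]  L2: P0=S P1=S P2=S  mem[L2]=80
9. P2: load  L2  bus=[-]  L2: P0=S P1=S P2=S  mem[L2]=80
10. P2: store L2 := 95  bus=[BusRdX]  L2: P0=I P1=I P2=M  mem[L2]=80
11. P2: load  L1  bus=[-]  L1: P0=I P1=I P2=S  mem[L1]=10
12. P1: store L3 := 82  bus=[BusRdX,Flush]  L3: P0=I P1=M P2=I  mem[L3]=82
13. P1: store L3 := 29  bus=[-]  L3: P0=I P1=M P2=I  mem[L3]=82
14. P2: load  L2  bus=[-]  L2: P0=I P1=I P2=M  mem[L2]=80

memory[L1] = 10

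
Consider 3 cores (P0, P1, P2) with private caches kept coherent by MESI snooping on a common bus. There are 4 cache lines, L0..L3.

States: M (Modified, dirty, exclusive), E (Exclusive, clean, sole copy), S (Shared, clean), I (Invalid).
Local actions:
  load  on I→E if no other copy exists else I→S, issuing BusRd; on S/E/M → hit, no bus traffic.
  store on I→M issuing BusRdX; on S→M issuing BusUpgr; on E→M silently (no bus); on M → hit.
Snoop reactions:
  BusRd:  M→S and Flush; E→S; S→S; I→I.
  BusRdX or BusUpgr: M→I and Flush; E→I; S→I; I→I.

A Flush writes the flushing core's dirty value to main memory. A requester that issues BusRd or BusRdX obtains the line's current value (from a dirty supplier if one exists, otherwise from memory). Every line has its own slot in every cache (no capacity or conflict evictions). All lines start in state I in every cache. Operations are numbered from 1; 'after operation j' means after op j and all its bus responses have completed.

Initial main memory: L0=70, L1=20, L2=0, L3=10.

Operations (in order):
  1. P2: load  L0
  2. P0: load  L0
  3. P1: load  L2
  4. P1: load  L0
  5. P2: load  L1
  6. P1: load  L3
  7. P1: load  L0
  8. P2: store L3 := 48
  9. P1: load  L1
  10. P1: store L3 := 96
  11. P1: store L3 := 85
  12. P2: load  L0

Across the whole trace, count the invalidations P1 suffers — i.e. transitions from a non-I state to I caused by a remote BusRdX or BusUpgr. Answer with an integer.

step 1: P2: load  L0  ⟶  IIE  (L0)  txn=BusRd  M[L0]=70
step 2: P0: load  L0  ⟶  SIS  (L0)  txn=BusRd  M[L0]=70
step 3: P1: load  L2  ⟶  IEI  (L2)  txn=BusRd  M[L2]=0
step 4: P1: load  L0  ⟶  SSS  (L0)  txn=BusRd  M[L0]=70
step 5: P2: load  L1  ⟶  IIE  (L1)  txn=BusRd  M[L1]=20
step 6: P1: load  L3  ⟶  IEI  (L3)  txn=BusRd  M[L3]=10
step 7: P1: load  L0  ⟶  SSS  (L0)  txn=∅  M[L0]=70
step 8: P2: store L3 := 48  ⟶  IIM  (L3)  txn=BusRdX  M[L3]=10
step 9: P1: load  L1  ⟶  ISS  (L1)  txn=BusRd  M[L1]=20
step 10: P1: store L3 := 96  ⟶  IMI  (L3)  txn=BusRdX+Flush  M[L3]=48
step 11: P1: store L3 := 85  ⟶  IMI  (L3)  txn=∅  M[L3]=48
step 12: P2: load  L0  ⟶  SSS  (L0)  txn=∅  M[L0]=70

invalidations = 1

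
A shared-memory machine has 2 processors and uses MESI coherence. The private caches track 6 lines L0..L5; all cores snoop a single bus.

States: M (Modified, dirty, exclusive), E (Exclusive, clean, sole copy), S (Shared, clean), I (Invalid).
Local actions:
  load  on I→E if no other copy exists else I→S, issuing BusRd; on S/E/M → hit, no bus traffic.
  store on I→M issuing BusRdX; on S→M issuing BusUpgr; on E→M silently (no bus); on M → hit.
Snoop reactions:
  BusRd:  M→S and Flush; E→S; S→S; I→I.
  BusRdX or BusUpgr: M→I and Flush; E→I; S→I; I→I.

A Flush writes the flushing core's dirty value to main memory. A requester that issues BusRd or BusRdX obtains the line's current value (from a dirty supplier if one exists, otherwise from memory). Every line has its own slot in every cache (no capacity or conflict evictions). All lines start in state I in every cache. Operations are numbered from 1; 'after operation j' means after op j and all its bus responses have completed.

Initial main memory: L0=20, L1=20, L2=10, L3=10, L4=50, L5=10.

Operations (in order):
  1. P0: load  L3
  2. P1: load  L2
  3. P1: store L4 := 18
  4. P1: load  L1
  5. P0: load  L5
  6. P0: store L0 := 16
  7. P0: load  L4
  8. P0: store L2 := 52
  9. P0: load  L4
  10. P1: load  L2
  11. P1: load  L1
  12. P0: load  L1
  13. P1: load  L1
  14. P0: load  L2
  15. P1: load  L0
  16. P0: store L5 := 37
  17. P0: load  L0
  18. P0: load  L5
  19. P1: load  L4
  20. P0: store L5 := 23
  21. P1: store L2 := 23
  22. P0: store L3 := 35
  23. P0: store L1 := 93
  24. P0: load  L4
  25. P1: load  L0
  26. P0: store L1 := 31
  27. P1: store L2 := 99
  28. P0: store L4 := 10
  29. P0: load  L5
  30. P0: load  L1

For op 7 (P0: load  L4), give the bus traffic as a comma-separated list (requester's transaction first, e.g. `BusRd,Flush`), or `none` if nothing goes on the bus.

[1] P0: load  L3 | P0:E(10), P1:I | bus: BusRd
[2] P1: load  L2 | P0:I, P1:E(10) | bus: BusRd
[3] P1: store L4 := 18 | P0:I, P1:M(18) | bus: BusRdX
[4] P1: load  L1 | P0:I, P1:E(20) | bus: BusRd
[5] P0: load  L5 | P0:E(10), P1:I | bus: BusRd
[6] P0: store L0 := 16 | P0:M(16), P1:I | bus: BusRdX
[7] P0: load  L4 | P0:S(18), P1:S(18) | bus: BusRd,Flush
[8] P0: store L2 := 52 | P0:M(52), P1:I | bus: BusRdX
[9] P0: load  L4 | P0:S(18), P1:S(18) | bus: none
[10] P1: load  L2 | P0:S(52), P1:S(52) | bus: BusRd,Flush
[11] P1: load  L1 | P0:I, P1:E(20) | bus: none
[12] P0: load  L1 | P0:S(20), P1:S(20) | bus: BusRd
[13] P1: load  L1 | P0:S(20), P1:S(20) | bus: none
[14] P0: load  L2 | P0:S(52), P1:S(52) | bus: none
[15] P1: load  L0 | P0:S(16), P1:S(16) | bus: BusRd,Flush
[16] P0: store L5 := 37 | P0:M(37), P1:I | bus: none
[17] P0: load  L0 | P0:S(16), P1:S(16) | bus: none
[18] P0: load  L5 | P0:M(37), P1:I | bus: none
[19] P1: load  L4 | P0:S(18), P1:S(18) | bus: none
[20] P0: store L5 := 23 | P0:M(23), P1:I | bus: none
[21] P1: store L2 := 23 | P0:I, P1:M(23) | bus: BusUpgr
[22] P0: store L3 := 35 | P0:M(35), P1:I | bus: none
[23] P0: store L1 := 93 | P0:M(93), P1:I | bus: BusUpgr
[24] P0: load  L4 | P0:S(18), P1:S(18) | bus: none
[25] P1: load  L0 | P0:S(16), P1:S(16) | bus: none
[26] P0: store L1 := 31 | P0:M(31), P1:I | bus: none
[27] P1: store L2 := 99 | P0:I, P1:M(99) | bus: none
[28] P0: store L4 := 10 | P0:M(10), P1:I | bus: BusUpgr
[29] P0: load  L5 | P0:M(23), P1:I | bus: none
[30] P0: load  L1 | P0:M(31), P1:I | bus: none

bus = BusRd,Flush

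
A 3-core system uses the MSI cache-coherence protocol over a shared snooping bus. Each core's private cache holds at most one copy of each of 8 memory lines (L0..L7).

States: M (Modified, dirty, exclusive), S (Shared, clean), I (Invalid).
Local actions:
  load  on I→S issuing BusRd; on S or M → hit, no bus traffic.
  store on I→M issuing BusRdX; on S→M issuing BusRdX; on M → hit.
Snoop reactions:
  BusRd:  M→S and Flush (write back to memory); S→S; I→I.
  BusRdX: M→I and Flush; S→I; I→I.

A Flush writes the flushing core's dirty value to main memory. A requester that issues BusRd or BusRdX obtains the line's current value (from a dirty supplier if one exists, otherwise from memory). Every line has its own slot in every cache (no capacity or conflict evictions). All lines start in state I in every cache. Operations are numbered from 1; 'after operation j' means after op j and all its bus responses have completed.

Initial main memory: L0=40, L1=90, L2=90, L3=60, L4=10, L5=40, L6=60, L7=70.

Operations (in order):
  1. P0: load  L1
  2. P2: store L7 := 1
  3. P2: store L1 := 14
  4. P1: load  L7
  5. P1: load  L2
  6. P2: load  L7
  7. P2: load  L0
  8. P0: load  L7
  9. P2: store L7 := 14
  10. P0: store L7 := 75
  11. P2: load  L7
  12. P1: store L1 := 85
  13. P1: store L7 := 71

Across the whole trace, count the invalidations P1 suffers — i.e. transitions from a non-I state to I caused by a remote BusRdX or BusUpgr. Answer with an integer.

invalidations = 1

  op1 P0: load  L1 → S/I/I on L1; bus BusRd; mem=90
  op2 P2: store L7 := 1 → I/I/M on L7; bus BusRdX; mem=70
  op3 P2: store L1 := 14 → I/I/M on L1; bus BusRdX; mem=90
  op4 P1: load  L7 → I/S/S on L7; bus BusRd Flush; mem=1
  op5 P1: load  L2 → I/S/I on L2; bus BusRd; mem=90
  op6 P2: load  L7 → I/S/S on L7; bus (none); mem=1
  op7 P2: load  L0 → I/I/S on L0; bus BusRd; mem=40
  op8 P0: load  L7 → S/S/S on L7; bus BusRd; mem=1
  op9 P2: store L7 := 14 → I/I/M on L7; bus BusRdX; mem=1
  op10 P0: store L7 := 75 → M/I/I on L7; bus BusRdX Flush; mem=14
  op11 P2: load  L7 → S/I/S on L7; bus BusRd Flush; mem=75
  op12 P1: store L1 := 85 → I/M/I on L1; bus BusRdX Flush; mem=14
  op13 P1: store L7 := 71 → I/M/I on L7; bus BusRdX; mem=75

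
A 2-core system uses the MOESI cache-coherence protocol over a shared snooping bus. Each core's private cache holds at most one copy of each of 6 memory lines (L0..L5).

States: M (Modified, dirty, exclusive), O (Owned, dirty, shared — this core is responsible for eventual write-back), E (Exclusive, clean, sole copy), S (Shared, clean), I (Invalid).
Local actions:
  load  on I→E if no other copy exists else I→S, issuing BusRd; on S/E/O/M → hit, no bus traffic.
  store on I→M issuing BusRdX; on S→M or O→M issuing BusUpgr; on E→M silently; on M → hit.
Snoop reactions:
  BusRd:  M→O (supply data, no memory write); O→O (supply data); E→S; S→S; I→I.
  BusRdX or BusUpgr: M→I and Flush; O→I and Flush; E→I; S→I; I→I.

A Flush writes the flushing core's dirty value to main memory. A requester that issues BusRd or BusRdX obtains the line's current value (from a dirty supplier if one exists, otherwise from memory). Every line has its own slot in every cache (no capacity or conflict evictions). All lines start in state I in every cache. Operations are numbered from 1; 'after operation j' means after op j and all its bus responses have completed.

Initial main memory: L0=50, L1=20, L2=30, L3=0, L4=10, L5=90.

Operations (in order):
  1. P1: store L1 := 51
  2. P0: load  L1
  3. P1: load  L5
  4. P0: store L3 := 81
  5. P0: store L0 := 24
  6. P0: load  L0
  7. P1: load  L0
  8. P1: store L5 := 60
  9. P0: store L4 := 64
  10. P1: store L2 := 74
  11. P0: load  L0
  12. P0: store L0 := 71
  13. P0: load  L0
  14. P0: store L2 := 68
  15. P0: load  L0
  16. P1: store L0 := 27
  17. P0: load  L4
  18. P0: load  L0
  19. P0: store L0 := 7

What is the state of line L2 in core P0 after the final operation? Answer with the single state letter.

state = M

[1] P1: store L1 := 51 | P0:I, P1:M(51) | bus: BusRdX
[2] P0: load  L1 | P0:S(51), P1:O(51) | bus: BusRd
[3] P1: load  L5 | P0:I, P1:E(90) | bus: BusRd
[4] P0: store L3 := 81 | P0:M(81), P1:I | bus: BusRdX
[5] P0: store L0 := 24 | P0:M(24), P1:I | bus: BusRdX
[6] P0: load  L0 | P0:M(24), P1:I | bus: none
[7] P1: load  L0 | P0:O(24), P1:S(24) | bus: BusRd
[8] P1: store L5 := 60 | P0:I, P1:M(60) | bus: none
[9] P0: store L4 := 64 | P0:M(64), P1:I | bus: BusRdX
[10] P1: store L2 := 74 | P0:I, P1:M(74) | bus: BusRdX
[11] P0: load  L0 | P0:O(24), P1:S(24) | bus: none
[12] P0: store L0 := 71 | P0:M(71), P1:I | bus: BusUpgr
[13] P0: load  L0 | P0:M(71), P1:I | bus: none
[14] P0: store L2 := 68 | P0:M(68), P1:I | bus: BusRdX,Flush
[15] P0: load  L0 | P0:M(71), P1:I | bus: none
[16] P1: store L0 := 27 | P0:I, P1:M(27) | bus: BusRdX,Flush
[17] P0: load  L4 | P0:M(64), P1:I | bus: none
[18] P0: load  L0 | P0:S(27), P1:O(27) | bus: BusRd
[19] P0: store L0 := 7 | P0:M(7), P1:I | bus: BusUpgr,Flush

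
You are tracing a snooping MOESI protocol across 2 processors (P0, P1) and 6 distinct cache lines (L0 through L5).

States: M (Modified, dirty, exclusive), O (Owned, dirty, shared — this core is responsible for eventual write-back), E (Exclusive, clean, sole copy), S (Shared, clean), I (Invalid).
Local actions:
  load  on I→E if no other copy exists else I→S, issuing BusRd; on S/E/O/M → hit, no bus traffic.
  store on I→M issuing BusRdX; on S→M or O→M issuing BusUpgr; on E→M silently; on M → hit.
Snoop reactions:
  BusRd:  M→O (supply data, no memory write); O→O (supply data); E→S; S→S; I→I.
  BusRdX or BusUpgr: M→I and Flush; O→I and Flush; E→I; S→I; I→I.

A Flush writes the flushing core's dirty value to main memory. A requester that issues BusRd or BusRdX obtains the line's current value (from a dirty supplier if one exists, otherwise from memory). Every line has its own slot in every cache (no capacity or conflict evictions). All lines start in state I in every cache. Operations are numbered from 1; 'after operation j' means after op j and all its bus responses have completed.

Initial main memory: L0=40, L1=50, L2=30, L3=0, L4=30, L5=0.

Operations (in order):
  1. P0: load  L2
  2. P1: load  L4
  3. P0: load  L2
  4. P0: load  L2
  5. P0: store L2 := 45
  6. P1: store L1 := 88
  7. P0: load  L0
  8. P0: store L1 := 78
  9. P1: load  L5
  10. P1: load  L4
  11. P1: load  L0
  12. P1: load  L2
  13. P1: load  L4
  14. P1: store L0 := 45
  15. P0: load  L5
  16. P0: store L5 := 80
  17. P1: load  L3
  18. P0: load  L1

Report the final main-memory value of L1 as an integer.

  op1 P0: load  L2 → E/I on L2; bus BusRd; mem=30
  op2 P1: load  L4 → I/E on L4; bus BusRd; mem=30
  op3 P0: load  L2 → E/I on L2; bus (none); mem=30
  op4 P0: load  L2 → E/I on L2; bus (none); mem=30
  op5 P0: store L2 := 45 → M/I on L2; bus (none); mem=30
  op6 P1: store L1 := 88 → I/M on L1; bus BusRdX; mem=50
  op7 P0: load  L0 → E/I on L0; bus BusRd; mem=40
  op8 P0: store L1 := 78 → M/I on L1; bus BusRdX Flush; mem=88
  op9 P1: load  L5 → I/E on L5; bus BusRd; mem=0
  op10 P1: load  L4 → I/E on L4; bus (none); mem=30
  op11 P1: load  L0 → S/S on L0; bus BusRd; mem=40
  op12 P1: load  L2 → O/S on L2; bus BusRd; mem=30
  op13 P1: load  L4 → I/E on L4; bus (none); mem=30
  op14 P1: store L0 := 45 → I/M on L0; bus BusUpgr; mem=40
  op15 P0: load  L5 → S/S on L5; bus BusRd; mem=0
  op16 P0: store L5 := 80 → M/I on L5; bus BusUpgr; mem=0
  op17 P1: load  L3 → I/E on L3; bus BusRd; mem=0
  op18 P0: load  L1 → M/I on L1; bus (none); mem=88

memory[L1] = 88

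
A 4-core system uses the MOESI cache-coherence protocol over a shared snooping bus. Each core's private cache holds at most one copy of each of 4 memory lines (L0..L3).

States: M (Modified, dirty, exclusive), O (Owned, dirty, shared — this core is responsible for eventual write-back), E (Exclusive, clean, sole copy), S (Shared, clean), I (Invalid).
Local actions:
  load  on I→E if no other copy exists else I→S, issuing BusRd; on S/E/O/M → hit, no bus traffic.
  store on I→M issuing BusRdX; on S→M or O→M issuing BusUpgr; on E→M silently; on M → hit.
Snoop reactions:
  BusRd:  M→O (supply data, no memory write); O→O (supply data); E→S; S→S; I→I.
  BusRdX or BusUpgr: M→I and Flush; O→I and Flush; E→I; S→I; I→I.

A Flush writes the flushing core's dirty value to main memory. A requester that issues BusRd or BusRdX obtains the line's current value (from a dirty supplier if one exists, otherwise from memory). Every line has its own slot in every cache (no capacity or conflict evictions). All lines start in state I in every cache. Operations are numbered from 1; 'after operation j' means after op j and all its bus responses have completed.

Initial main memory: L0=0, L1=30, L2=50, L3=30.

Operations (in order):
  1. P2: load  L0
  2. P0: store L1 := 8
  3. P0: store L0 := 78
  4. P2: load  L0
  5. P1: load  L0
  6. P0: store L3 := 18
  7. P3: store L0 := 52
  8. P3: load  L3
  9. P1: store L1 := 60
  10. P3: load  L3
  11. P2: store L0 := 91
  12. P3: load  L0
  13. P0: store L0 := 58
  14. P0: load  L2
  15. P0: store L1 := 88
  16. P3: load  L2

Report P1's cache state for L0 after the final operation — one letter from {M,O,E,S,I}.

state = I

  op1 P2: load  L0 → I/I/E/I on L0; bus BusRd; mem=0
  op2 P0: store L1 := 8 → M/I/I/I on L1; bus BusRdX; mem=30
  op3 P0: store L0 := 78 → M/I/I/I on L0; bus BusRdX; mem=0
  op4 P2: load  L0 → O/I/S/I on L0; bus BusRd; mem=0
  op5 P1: load  L0 → O/S/S/I on L0; bus BusRd; mem=0
  op6 P0: store L3 := 18 → M/I/I/I on L3; bus BusRdX; mem=30
  op7 P3: store L0 := 52 → I/I/I/M on L0; bus BusRdX Flush; mem=78
  op8 P3: load  L3 → O/I/I/S on L3; bus BusRd; mem=30
  op9 P1: store L1 := 60 → I/M/I/I on L1; bus BusRdX Flush; mem=8
  op10 P3: load  L3 → O/I/I/S on L3; bus (none); mem=30
  op11 P2: store L0 := 91 → I/I/M/I on L0; bus BusRdX Flush; mem=52
  op12 P3: load  L0 → I/I/O/S on L0; bus BusRd; mem=52
  op13 P0: store L0 := 58 → M/I/I/I on L0; bus BusRdX Flush; mem=91
  op14 P0: load  L2 → E/I/I/I on L2; bus BusRd; mem=50
  op15 P0: store L1 := 88 → M/I/I/I on L1; bus BusRdX Flush; mem=60
  op16 P3: load  L2 → S/I/I/S on L2; bus BusRd; mem=50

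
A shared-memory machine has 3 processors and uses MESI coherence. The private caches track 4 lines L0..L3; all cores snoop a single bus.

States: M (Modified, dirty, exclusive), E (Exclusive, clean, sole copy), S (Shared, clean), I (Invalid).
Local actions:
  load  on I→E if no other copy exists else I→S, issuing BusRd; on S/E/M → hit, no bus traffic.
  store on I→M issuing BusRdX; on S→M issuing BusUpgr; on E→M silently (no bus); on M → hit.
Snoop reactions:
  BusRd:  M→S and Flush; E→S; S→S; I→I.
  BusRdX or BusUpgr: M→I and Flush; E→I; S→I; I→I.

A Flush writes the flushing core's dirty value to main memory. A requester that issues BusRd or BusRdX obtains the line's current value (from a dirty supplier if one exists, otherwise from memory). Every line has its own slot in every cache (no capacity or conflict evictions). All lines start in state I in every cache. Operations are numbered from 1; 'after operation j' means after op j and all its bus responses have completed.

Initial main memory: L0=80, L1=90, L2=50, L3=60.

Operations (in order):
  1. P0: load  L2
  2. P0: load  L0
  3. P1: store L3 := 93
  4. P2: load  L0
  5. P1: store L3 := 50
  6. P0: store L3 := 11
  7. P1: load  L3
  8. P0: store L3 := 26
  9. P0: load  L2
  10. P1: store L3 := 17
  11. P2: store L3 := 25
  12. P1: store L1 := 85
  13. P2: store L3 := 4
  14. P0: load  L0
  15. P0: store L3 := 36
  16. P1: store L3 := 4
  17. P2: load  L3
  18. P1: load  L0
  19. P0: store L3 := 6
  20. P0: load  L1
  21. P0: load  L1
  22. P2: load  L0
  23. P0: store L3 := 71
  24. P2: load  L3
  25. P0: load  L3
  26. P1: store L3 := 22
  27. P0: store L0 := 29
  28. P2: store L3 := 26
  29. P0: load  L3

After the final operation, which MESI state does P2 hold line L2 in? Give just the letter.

  op1 P0: load  L2 → E/I/I on L2; bus BusRd; mem=50
  op2 P0: load  L0 → E/I/I on L0; bus BusRd; mem=80
  op3 P1: store L3 := 93 → I/M/I on L3; bus BusRdX; mem=60
  op4 P2: load  L0 → S/I/S on L0; bus BusRd; mem=80
  op5 P1: store L3 := 50 → I/M/I on L3; bus (none); mem=60
  op6 P0: store L3 := 11 → M/I/I on L3; bus BusRdX Flush; mem=50
  op7 P1: load  L3 → S/S/I on L3; bus BusRd Flush; mem=11
  op8 P0: store L3 := 26 → M/I/I on L3; bus BusUpgr; mem=11
  op9 P0: load  L2 → E/I/I on L2; bus (none); mem=50
  op10 P1: store L3 := 17 → I/M/I on L3; bus BusRdX Flush; mem=26
  op11 P2: store L3 := 25 → I/I/M on L3; bus BusRdX Flush; mem=17
  op12 P1: store L1 := 85 → I/M/I on L1; bus BusRdX; mem=90
  op13 P2: store L3 := 4 → I/I/M on L3; bus (none); mem=17
  op14 P0: load  L0 → S/I/S on L0; bus (none); mem=80
  op15 P0: store L3 := 36 → M/I/I on L3; bus BusRdX Flush; mem=4
  op16 P1: store L3 := 4 → I/M/I on L3; bus BusRdX Flush; mem=36
  op17 P2: load  L3 → I/S/S on L3; bus BusRd Flush; mem=4
  op18 P1: load  L0 → S/S/S on L0; bus BusRd; mem=80
  op19 P0: store L3 := 6 → M/I/I on L3; bus BusRdX; mem=4
  op20 P0: load  L1 → S/S/I on L1; bus BusRd Flush; mem=85
  op21 P0: load  L1 → S/S/I on L1; bus (none); mem=85
  op22 P2: load  L0 → S/S/S on L0; bus (none); mem=80
  op23 P0: store L3 := 71 → M/I/I on L3; bus (none); mem=4
  op24 P2: load  L3 → S/I/S on L3; bus BusRd Flush; mem=71
  op25 P0: load  L3 → S/I/S on L3; bus (none); mem=71
  op26 P1: store L3 := 22 → I/M/I on L3; bus BusRdX; mem=71
  op27 P0: store L0 := 29 → M/I/I on L0; bus BusUpgr; mem=80
  op28 P2: store L3 := 26 → I/I/M on L3; bus BusRdX Flush; mem=22
  op29 P0: load  L3 → S/I/S on L3; bus BusRd Flush; mem=26

state = I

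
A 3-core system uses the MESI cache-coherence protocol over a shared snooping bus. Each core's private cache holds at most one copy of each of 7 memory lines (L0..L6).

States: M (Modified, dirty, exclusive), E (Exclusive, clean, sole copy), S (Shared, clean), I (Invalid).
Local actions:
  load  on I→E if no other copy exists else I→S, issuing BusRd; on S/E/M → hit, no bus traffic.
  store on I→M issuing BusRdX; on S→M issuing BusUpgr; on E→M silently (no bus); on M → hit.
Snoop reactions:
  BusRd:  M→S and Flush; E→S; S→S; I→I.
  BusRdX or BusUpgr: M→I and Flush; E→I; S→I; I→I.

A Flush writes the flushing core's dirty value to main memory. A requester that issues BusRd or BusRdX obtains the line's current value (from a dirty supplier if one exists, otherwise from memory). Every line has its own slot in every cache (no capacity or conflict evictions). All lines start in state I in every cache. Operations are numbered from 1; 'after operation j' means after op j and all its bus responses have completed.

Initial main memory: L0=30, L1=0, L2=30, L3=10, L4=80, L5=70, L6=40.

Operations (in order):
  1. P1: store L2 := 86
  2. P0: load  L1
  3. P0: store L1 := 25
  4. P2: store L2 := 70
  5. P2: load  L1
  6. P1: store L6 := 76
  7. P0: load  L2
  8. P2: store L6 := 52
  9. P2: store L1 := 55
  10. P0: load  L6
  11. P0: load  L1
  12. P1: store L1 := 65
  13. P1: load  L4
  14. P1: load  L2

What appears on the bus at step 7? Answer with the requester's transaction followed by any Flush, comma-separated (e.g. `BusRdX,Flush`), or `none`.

bus = BusRd,Flush

step 1: P1: store L2 := 86  ⟶  IMI  (L2)  txn=BusRdX  M[L2]=30
step 2: P0: load  L1  ⟶  EII  (L1)  txn=BusRd  M[L1]=0
step 3: P0: store L1 := 25  ⟶  MII  (L1)  txn=∅  M[L1]=0
step 4: P2: store L2 := 70  ⟶  IIM  (L2)  txn=BusRdX+Flush  M[L2]=86
step 5: P2: load  L1  ⟶  SIS  (L1)  txn=BusRd+Flush  M[L1]=25
step 6: P1: store L6 := 76  ⟶  IMI  (L6)  txn=BusRdX  M[L6]=40
step 7: P0: load  L2  ⟶  SIS  (L2)  txn=BusRd+Flush  M[L2]=70
step 8: P2: store L6 := 52  ⟶  IIM  (L6)  txn=BusRdX+Flush  M[L6]=76
step 9: P2: store L1 := 55  ⟶  IIM  (L1)  txn=BusUpgr  M[L1]=25
step 10: P0: load  L6  ⟶  SIS  (L6)  txn=BusRd+Flush  M[L6]=52
step 11: P0: load  L1  ⟶  SIS  (L1)  txn=BusRd+Flush  M[L1]=55
step 12: P1: store L1 := 65  ⟶  IMI  (L1)  txn=BusRdX  M[L1]=55
step 13: P1: load  L4  ⟶  IEI  (L4)  txn=BusRd  M[L4]=80
step 14: P1: load  L2  ⟶  SSS  (L2)  txn=BusRd  M[L2]=70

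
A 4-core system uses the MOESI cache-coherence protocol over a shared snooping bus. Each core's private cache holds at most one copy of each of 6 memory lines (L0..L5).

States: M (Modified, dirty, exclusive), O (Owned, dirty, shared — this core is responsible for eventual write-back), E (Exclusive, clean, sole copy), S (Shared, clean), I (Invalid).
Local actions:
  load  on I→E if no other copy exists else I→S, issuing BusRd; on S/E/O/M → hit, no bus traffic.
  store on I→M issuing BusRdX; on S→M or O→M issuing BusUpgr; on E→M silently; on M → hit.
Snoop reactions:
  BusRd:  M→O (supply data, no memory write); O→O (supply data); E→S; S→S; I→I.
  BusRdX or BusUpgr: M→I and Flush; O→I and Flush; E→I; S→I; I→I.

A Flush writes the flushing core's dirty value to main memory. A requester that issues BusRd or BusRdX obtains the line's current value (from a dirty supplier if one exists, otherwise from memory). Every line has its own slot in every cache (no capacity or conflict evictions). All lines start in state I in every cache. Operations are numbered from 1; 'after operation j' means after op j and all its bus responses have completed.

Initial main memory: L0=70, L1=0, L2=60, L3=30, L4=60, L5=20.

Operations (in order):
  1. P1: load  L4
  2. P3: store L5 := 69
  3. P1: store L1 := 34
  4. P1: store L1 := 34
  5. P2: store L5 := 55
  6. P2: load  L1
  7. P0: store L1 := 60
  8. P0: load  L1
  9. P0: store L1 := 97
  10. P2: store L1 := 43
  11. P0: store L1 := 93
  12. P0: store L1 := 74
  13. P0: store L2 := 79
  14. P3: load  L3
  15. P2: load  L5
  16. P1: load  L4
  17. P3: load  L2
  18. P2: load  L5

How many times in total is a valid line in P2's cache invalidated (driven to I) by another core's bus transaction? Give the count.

invalidations = 2

  op1 P1: load  L4 → I/E/I/I on L4; bus BusRd; mem=60
  op2 P3: store L5 := 69 → I/I/I/M on L5; bus BusRdX; mem=20
  op3 P1: store L1 := 34 → I/M/I/I on L1; bus BusRdX; mem=0
  op4 P1: store L1 := 34 → I/M/I/I on L1; bus (none); mem=0
  op5 P2: store L5 := 55 → I/I/M/I on L5; bus BusRdX Flush; mem=69
  op6 P2: load  L1 → I/O/S/I on L1; bus BusRd; mem=0
  op7 P0: store L1 := 60 → M/I/I/I on L1; bus BusRdX Flush; mem=34
  op8 P0: load  L1 → M/I/I/I on L1; bus (none); mem=34
  op9 P0: store L1 := 97 → M/I/I/I on L1; bus (none); mem=34
  op10 P2: store L1 := 43 → I/I/M/I on L1; bus BusRdX Flush; mem=97
  op11 P0: store L1 := 93 → M/I/I/I on L1; bus BusRdX Flush; mem=43
  op12 P0: store L1 := 74 → M/I/I/I on L1; bus (none); mem=43
  op13 P0: store L2 := 79 → M/I/I/I on L2; bus BusRdX; mem=60
  op14 P3: load  L3 → I/I/I/E on L3; bus BusRd; mem=30
  op15 P2: load  L5 → I/I/M/I on L5; bus (none); mem=69
  op16 P1: load  L4 → I/E/I/I on L4; bus (none); mem=60
  op17 P3: load  L2 → O/I/I/S on L2; bus BusRd; mem=60
  op18 P2: load  L5 → I/I/M/I on L5; bus (none); mem=69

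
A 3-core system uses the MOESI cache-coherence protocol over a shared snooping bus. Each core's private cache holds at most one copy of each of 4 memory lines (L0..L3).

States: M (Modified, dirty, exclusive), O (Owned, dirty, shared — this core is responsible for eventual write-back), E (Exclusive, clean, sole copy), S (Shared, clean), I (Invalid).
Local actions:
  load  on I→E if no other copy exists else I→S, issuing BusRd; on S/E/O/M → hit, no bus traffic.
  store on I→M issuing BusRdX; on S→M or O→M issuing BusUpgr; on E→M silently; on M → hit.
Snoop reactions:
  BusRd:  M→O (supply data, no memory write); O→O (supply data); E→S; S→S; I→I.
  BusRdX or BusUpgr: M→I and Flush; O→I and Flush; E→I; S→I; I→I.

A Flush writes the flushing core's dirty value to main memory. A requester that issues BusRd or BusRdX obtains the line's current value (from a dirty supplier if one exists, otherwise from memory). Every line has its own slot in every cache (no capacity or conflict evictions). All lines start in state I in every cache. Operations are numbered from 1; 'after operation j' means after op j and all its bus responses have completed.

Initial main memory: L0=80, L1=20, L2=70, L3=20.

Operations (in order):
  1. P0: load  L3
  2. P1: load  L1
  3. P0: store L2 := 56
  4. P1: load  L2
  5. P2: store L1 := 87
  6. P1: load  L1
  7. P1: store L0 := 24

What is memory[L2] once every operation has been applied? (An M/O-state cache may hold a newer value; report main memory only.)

[1] P0: load  L3 | P0:E(20), P1:I, P2:I | bus: BusRd
[2] P1: load  L1 | P0:I, P1:E(20), P2:I | bus: BusRd
[3] P0: store L2 := 56 | P0:M(56), P1:I, P2:I | bus: BusRdX
[4] P1: load  L2 | P0:O(56), P1:S(56), P2:I | bus: BusRd
[5] P2: store L1 := 87 | P0:I, P1:I, P2:M(87) | bus: BusRdX
[6] P1: load  L1 | P0:I, P1:S(87), P2:O(87) | bus: BusRd
[7] P1: store L0 := 24 | P0:I, P1:M(24), P2:I | bus: BusRdX

memory[L2] = 70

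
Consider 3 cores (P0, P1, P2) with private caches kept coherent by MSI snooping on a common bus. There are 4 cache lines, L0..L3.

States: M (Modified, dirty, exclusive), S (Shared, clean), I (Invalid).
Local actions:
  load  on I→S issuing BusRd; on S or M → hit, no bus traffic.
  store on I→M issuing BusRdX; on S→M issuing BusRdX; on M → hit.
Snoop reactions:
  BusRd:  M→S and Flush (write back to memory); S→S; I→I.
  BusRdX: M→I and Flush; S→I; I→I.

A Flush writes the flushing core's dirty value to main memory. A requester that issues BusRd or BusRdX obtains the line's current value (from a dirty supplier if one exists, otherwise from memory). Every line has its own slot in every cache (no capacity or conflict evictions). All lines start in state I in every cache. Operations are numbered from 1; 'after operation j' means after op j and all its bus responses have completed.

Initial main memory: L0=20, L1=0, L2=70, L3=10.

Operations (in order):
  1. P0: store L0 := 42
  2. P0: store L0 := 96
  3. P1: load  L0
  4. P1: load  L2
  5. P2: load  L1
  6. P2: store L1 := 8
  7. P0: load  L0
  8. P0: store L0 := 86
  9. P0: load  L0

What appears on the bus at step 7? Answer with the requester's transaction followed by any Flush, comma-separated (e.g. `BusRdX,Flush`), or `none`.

bus = none

1. P0: store L0 := 42  bus=[BusRdX]  L0: P0=M P1=I P2=I  mem[L0]=20
2. P0: store L0 := 96  bus=[-]  L0: P0=M P1=I P2=I  mem[L0]=20
3. P1: load  L0  bus=[BusRd,Flush]  L0: P0=S P1=S P2=I  mem[L0]=96
4. P1: load  L2  bus=[BusRd]  L2: P0=I P1=S P2=I  mem[L2]=70
5. P2: load  L1  bus=[BusRd]  L1: P0=I P1=I P2=S  mem[L1]=0
6. P2: store L1 := 8  bus=[BusRdX]  L1: P0=I P1=I P2=M  mem[L1]=0
7. P0: load  L0  bus=[-]  L0: P0=S P1=S P2=I  mem[L0]=96
8. P0: store L0 := 86  bus=[BusRdX]  L0: P0=M P1=I P2=I  mem[L0]=96
9. P0: load  L0  bus=[-]  L0: P0=M P1=I P2=I  mem[L0]=96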